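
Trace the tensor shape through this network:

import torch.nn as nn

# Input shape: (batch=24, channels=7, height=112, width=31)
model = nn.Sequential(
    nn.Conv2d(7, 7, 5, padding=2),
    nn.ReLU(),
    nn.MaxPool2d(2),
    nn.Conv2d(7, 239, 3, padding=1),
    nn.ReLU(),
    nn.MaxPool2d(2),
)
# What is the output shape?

Input shape: (24, 7, 112, 31)
  -> after first Conv2d: (24, 7, 112, 31)
  -> after first MaxPool2d: (24, 7, 56, 15)
  -> after second Conv2d: (24, 239, 56, 15)
Output shape: (24, 239, 28, 7)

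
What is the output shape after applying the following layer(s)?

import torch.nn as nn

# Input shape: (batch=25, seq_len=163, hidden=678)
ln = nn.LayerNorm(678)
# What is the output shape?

Input shape: (25, 163, 678)
Output shape: (25, 163, 678)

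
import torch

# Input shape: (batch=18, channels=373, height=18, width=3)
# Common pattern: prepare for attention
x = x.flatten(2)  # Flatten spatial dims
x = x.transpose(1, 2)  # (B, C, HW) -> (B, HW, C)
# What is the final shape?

Input shape: (18, 373, 18, 3)
  -> after flatten(2): (18, 373, 54)
Output shape: (18, 54, 373)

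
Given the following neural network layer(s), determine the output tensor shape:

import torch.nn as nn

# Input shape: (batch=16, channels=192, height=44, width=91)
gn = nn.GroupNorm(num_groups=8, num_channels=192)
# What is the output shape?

Input shape: (16, 192, 44, 91)
Output shape: (16, 192, 44, 91)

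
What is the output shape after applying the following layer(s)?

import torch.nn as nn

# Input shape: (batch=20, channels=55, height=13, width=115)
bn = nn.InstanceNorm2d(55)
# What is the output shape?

Input shape: (20, 55, 13, 115)
Output shape: (20, 55, 13, 115)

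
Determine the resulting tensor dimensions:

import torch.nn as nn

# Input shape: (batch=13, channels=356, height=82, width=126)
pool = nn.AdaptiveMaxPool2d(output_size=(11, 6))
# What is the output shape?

Input shape: (13, 356, 82, 126)
Output shape: (13, 356, 11, 6)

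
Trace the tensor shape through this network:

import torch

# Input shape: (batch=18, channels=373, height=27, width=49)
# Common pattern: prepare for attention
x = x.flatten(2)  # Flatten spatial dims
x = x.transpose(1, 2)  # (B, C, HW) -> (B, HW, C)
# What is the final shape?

Input shape: (18, 373, 27, 49)
  -> after flatten(2): (18, 373, 1323)
Output shape: (18, 1323, 373)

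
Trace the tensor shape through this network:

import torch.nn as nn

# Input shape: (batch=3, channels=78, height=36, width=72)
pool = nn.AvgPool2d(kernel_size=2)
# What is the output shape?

Input shape: (3, 78, 36, 72)
Output shape: (3, 78, 18, 36)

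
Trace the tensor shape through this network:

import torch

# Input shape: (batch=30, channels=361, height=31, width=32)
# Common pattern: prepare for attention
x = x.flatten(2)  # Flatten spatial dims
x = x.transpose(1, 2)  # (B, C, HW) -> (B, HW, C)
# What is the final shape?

Input shape: (30, 361, 31, 32)
  -> after flatten(2): (30, 361, 992)
Output shape: (30, 992, 361)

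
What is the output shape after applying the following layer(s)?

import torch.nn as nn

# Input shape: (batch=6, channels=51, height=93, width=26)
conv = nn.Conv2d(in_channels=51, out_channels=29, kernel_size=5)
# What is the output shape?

Input shape: (6, 51, 93, 26)
Output shape: (6, 29, 89, 22)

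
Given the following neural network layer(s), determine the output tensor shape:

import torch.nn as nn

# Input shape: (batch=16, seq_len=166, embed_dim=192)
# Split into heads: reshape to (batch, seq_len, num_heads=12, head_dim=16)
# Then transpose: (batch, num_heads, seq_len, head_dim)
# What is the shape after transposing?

Input shape: (16, 166, 192)
  -> after reshape: (16, 166, 12, 16)
Output shape: (16, 12, 166, 16)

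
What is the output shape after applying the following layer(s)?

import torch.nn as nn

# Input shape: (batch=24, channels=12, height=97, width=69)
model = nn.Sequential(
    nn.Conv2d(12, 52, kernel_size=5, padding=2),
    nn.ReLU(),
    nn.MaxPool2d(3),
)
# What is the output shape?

Input shape: (24, 12, 97, 69)
  -> after Conv2d: (24, 52, 97, 69)
  -> after ReLU: (24, 52, 97, 69)
Output shape: (24, 52, 32, 23)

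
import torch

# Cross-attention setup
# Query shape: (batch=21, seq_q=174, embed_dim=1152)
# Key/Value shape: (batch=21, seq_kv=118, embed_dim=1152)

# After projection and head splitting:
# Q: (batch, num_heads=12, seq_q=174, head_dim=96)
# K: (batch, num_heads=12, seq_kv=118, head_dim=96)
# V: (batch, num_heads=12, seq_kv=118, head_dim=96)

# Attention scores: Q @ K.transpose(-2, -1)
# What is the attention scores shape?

Input shape: (21, 174, 1152)
Output shape: (21, 12, 174, 118)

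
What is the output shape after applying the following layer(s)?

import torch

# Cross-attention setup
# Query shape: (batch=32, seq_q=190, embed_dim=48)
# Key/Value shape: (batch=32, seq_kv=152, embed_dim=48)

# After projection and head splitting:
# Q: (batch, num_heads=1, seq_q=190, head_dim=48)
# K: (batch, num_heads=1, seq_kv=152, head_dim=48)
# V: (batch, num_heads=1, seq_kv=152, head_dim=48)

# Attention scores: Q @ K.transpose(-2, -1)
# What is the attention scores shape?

Input shape: (32, 190, 48)
Output shape: (32, 1, 190, 152)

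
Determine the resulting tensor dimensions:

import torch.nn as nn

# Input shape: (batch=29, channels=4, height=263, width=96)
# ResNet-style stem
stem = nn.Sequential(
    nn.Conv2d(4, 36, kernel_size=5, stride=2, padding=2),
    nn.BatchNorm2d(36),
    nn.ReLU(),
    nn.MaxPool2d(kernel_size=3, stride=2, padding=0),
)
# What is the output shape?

Input shape: (29, 4, 263, 96)
  -> after Conv2d 5x5 stride=2: (29, 36, 132, 48)
Output shape: (29, 36, 65, 23)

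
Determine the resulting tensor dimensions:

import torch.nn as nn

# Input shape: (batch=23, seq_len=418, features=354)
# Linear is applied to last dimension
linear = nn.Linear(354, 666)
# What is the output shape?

Input shape: (23, 418, 354)
Output shape: (23, 418, 666)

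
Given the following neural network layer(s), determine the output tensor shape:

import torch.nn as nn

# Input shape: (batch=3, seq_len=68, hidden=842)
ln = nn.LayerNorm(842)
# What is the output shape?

Input shape: (3, 68, 842)
Output shape: (3, 68, 842)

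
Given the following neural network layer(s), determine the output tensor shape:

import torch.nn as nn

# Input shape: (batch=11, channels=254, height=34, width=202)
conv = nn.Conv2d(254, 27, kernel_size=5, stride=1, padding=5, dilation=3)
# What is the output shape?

Input shape: (11, 254, 34, 202)
Output shape: (11, 27, 32, 200)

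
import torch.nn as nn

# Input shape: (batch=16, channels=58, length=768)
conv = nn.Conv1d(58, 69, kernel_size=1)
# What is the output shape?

Input shape: (16, 58, 768)
Output shape: (16, 69, 768)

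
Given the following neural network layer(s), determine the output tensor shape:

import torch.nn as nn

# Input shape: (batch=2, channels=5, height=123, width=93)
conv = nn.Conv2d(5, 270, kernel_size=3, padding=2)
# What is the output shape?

Input shape: (2, 5, 123, 93)
Output shape: (2, 270, 125, 95)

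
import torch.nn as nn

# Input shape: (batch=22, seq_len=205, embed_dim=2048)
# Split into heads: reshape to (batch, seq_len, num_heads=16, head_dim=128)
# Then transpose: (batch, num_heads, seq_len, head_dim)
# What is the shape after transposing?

Input shape: (22, 205, 2048)
  -> after reshape: (22, 205, 16, 128)
Output shape: (22, 16, 205, 128)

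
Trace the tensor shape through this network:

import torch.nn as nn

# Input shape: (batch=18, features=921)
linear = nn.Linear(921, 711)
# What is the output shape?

Input shape: (18, 921)
Output shape: (18, 711)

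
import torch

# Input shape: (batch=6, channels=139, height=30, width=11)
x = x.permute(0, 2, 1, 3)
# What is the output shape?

Input shape: (6, 139, 30, 11)
Output shape: (6, 30, 139, 11)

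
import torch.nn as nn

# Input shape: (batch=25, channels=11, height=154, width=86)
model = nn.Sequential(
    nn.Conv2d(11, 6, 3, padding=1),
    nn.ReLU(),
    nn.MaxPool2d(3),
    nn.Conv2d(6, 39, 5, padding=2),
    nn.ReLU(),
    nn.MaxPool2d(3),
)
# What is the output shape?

Input shape: (25, 11, 154, 86)
  -> after first Conv2d: (25, 6, 154, 86)
  -> after first MaxPool2d: (25, 6, 51, 28)
  -> after second Conv2d: (25, 39, 51, 28)
Output shape: (25, 39, 17, 9)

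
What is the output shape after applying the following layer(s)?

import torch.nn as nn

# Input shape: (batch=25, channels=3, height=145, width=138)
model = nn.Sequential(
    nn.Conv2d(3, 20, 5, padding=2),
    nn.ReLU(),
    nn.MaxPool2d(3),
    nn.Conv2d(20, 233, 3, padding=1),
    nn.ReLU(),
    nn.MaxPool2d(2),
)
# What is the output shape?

Input shape: (25, 3, 145, 138)
  -> after first Conv2d: (25, 20, 145, 138)
  -> after first MaxPool2d: (25, 20, 48, 46)
  -> after second Conv2d: (25, 233, 48, 46)
Output shape: (25, 233, 24, 23)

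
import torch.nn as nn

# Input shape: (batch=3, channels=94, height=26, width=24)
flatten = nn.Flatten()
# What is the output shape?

Input shape: (3, 94, 26, 24)
Output shape: (3, 58656)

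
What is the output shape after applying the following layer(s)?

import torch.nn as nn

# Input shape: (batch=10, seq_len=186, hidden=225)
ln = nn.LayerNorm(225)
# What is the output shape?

Input shape: (10, 186, 225)
Output shape: (10, 186, 225)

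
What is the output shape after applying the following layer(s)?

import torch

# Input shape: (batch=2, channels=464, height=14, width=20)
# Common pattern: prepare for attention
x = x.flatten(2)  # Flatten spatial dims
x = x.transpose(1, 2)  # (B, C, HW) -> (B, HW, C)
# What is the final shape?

Input shape: (2, 464, 14, 20)
  -> after flatten(2): (2, 464, 280)
Output shape: (2, 280, 464)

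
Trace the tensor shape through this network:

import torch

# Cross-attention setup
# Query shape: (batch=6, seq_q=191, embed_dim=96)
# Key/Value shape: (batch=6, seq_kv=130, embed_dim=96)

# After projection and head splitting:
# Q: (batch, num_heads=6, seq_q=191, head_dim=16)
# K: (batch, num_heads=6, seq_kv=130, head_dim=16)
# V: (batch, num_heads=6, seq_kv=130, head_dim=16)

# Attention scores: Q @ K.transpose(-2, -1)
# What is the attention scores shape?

Input shape: (6, 191, 96)
Output shape: (6, 6, 191, 130)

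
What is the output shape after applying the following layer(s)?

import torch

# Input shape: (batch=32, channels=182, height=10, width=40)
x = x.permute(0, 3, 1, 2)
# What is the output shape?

Input shape: (32, 182, 10, 40)
Output shape: (32, 40, 182, 10)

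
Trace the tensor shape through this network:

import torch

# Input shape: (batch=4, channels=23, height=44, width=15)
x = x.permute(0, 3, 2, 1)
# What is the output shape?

Input shape: (4, 23, 44, 15)
Output shape: (4, 15, 44, 23)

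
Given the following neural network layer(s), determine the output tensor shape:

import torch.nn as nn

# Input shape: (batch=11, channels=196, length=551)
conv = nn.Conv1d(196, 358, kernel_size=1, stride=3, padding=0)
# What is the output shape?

Input shape: (11, 196, 551)
Output shape: (11, 358, 184)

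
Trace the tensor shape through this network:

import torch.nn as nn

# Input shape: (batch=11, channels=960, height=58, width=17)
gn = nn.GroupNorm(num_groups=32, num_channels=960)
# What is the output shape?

Input shape: (11, 960, 58, 17)
Output shape: (11, 960, 58, 17)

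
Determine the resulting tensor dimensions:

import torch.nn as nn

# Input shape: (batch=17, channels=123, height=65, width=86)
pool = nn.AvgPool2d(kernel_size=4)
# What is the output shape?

Input shape: (17, 123, 65, 86)
Output shape: (17, 123, 16, 21)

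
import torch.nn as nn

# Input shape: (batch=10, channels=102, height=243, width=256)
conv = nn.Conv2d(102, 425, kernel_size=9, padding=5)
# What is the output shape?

Input shape: (10, 102, 243, 256)
Output shape: (10, 425, 245, 258)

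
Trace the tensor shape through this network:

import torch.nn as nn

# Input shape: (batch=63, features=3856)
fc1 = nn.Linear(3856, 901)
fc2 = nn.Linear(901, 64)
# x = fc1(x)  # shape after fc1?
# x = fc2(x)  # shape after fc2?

Input shape: (63, 3856)
  -> after fc1: (63, 901)
Output shape: (63, 64)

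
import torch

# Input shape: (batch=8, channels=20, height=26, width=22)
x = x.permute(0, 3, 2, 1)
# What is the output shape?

Input shape: (8, 20, 26, 22)
Output shape: (8, 22, 26, 20)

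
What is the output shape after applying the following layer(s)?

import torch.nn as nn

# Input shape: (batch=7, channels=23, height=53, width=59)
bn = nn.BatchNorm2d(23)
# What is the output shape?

Input shape: (7, 23, 53, 59)
Output shape: (7, 23, 53, 59)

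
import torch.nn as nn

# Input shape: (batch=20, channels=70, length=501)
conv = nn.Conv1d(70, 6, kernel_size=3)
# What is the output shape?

Input shape: (20, 70, 501)
Output shape: (20, 6, 499)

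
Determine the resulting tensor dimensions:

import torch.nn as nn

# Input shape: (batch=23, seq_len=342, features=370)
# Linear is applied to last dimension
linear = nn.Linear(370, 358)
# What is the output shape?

Input shape: (23, 342, 370)
Output shape: (23, 342, 358)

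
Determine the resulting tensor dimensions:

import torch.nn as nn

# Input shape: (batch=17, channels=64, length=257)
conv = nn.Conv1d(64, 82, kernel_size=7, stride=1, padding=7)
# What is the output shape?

Input shape: (17, 64, 257)
Output shape: (17, 82, 265)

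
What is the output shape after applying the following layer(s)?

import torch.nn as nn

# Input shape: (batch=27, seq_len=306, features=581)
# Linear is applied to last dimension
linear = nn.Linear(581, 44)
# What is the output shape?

Input shape: (27, 306, 581)
Output shape: (27, 306, 44)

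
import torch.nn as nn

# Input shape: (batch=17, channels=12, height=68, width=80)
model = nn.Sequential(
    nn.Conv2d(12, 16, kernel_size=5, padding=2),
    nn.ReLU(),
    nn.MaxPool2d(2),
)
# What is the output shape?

Input shape: (17, 12, 68, 80)
  -> after Conv2d: (17, 16, 68, 80)
  -> after ReLU: (17, 16, 68, 80)
Output shape: (17, 16, 34, 40)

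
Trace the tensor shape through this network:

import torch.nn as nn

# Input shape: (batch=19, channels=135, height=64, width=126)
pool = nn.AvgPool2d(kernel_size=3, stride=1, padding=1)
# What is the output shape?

Input shape: (19, 135, 64, 126)
Output shape: (19, 135, 64, 126)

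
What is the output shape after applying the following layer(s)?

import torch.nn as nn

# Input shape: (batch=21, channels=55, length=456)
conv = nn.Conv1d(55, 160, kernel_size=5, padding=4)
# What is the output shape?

Input shape: (21, 55, 456)
Output shape: (21, 160, 460)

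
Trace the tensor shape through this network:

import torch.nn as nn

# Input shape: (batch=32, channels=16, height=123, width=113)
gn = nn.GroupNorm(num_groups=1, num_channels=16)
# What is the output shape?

Input shape: (32, 16, 123, 113)
Output shape: (32, 16, 123, 113)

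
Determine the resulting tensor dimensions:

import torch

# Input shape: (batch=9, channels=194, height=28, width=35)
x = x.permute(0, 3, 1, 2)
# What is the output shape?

Input shape: (9, 194, 28, 35)
Output shape: (9, 35, 194, 28)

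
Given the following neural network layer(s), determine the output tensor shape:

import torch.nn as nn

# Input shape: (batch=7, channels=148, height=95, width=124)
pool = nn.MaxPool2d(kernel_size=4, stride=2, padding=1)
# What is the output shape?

Input shape: (7, 148, 95, 124)
Output shape: (7, 148, 47, 62)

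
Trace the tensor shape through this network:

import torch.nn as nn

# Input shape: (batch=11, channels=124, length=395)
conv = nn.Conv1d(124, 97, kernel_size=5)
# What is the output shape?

Input shape: (11, 124, 395)
Output shape: (11, 97, 391)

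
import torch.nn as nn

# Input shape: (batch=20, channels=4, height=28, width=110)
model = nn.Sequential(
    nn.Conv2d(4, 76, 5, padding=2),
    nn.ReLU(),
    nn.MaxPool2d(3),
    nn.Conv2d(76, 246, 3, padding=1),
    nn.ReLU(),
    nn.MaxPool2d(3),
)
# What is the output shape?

Input shape: (20, 4, 28, 110)
  -> after first Conv2d: (20, 76, 28, 110)
  -> after first MaxPool2d: (20, 76, 9, 36)
  -> after second Conv2d: (20, 246, 9, 36)
Output shape: (20, 246, 3, 12)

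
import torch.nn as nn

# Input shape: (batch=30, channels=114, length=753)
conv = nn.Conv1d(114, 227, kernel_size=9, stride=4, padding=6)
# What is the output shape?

Input shape: (30, 114, 753)
Output shape: (30, 227, 190)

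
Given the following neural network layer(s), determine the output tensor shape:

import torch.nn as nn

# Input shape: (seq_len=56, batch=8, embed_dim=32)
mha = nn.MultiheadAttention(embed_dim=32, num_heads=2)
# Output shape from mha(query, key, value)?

Input shape: (56, 8, 32)
Output shape: (56, 8, 32)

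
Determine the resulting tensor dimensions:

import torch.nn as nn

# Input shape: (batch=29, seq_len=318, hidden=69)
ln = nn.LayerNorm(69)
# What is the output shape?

Input shape: (29, 318, 69)
Output shape: (29, 318, 69)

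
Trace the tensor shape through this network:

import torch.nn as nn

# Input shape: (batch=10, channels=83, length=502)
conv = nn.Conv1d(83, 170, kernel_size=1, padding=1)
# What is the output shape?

Input shape: (10, 83, 502)
Output shape: (10, 170, 504)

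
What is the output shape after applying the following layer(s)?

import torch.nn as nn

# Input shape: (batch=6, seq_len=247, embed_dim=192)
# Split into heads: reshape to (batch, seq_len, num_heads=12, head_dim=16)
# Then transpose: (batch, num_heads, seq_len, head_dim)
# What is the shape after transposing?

Input shape: (6, 247, 192)
  -> after reshape: (6, 247, 12, 16)
Output shape: (6, 12, 247, 16)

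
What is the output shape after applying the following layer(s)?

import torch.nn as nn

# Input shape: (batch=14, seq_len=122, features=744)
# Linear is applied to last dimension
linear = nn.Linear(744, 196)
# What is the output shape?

Input shape: (14, 122, 744)
Output shape: (14, 122, 196)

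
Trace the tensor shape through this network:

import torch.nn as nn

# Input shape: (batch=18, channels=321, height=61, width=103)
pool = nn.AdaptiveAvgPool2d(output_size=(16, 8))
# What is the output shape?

Input shape: (18, 321, 61, 103)
Output shape: (18, 321, 16, 8)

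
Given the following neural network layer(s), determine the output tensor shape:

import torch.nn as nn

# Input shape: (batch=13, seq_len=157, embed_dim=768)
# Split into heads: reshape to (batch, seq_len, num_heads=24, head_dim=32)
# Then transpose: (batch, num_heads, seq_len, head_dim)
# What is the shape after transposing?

Input shape: (13, 157, 768)
  -> after reshape: (13, 157, 24, 32)
Output shape: (13, 24, 157, 32)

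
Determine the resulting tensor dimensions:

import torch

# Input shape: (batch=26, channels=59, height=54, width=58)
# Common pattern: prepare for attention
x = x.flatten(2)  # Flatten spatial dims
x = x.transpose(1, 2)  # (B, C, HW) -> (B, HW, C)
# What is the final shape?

Input shape: (26, 59, 54, 58)
  -> after flatten(2): (26, 59, 3132)
Output shape: (26, 3132, 59)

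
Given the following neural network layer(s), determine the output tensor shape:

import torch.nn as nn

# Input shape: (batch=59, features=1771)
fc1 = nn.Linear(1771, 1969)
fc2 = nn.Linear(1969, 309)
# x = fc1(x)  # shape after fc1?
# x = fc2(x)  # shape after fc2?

Input shape: (59, 1771)
  -> after fc1: (59, 1969)
Output shape: (59, 309)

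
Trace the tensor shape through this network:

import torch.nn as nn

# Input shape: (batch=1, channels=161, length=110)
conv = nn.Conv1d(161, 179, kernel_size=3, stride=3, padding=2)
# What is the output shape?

Input shape: (1, 161, 110)
Output shape: (1, 179, 38)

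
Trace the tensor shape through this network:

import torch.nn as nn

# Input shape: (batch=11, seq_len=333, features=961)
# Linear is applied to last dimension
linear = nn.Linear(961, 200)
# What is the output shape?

Input shape: (11, 333, 961)
Output shape: (11, 333, 200)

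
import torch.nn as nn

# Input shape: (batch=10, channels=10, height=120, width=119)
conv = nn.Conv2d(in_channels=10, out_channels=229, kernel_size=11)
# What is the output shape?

Input shape: (10, 10, 120, 119)
Output shape: (10, 229, 110, 109)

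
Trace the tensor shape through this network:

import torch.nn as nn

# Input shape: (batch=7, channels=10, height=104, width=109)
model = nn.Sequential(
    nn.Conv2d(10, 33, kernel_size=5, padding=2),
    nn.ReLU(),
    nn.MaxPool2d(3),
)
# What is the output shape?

Input shape: (7, 10, 104, 109)
  -> after Conv2d: (7, 33, 104, 109)
  -> after ReLU: (7, 33, 104, 109)
Output shape: (7, 33, 34, 36)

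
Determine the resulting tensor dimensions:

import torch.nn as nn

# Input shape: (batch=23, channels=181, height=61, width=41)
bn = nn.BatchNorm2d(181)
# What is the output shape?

Input shape: (23, 181, 61, 41)
Output shape: (23, 181, 61, 41)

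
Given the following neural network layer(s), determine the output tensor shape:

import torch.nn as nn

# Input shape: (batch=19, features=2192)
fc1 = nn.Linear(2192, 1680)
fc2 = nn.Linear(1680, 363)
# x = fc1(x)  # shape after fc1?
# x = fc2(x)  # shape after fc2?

Input shape: (19, 2192)
  -> after fc1: (19, 1680)
Output shape: (19, 363)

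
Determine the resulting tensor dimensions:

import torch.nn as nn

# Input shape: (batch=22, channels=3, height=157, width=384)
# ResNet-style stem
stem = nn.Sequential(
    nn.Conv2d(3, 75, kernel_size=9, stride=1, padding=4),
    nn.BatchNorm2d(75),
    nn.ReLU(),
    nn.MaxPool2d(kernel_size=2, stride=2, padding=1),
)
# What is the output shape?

Input shape: (22, 3, 157, 384)
  -> after Conv2d 9x9 stride=1: (22, 75, 157, 384)
Output shape: (22, 75, 79, 193)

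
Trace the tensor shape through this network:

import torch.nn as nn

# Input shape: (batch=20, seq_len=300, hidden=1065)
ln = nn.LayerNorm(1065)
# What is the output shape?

Input shape: (20, 300, 1065)
Output shape: (20, 300, 1065)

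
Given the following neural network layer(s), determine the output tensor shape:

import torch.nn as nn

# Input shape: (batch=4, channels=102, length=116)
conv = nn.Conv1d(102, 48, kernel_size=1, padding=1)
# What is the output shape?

Input shape: (4, 102, 116)
Output shape: (4, 48, 118)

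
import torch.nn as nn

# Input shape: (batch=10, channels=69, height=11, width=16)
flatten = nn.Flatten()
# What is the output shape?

Input shape: (10, 69, 11, 16)
Output shape: (10, 12144)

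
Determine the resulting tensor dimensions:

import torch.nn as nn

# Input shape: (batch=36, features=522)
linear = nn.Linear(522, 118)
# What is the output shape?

Input shape: (36, 522)
Output shape: (36, 118)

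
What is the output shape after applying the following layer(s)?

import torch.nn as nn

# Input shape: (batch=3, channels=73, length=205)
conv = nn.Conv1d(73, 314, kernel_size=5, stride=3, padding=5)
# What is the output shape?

Input shape: (3, 73, 205)
Output shape: (3, 314, 71)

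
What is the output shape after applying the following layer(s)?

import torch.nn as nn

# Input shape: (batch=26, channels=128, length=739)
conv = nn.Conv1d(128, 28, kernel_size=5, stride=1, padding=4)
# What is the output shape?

Input shape: (26, 128, 739)
Output shape: (26, 28, 743)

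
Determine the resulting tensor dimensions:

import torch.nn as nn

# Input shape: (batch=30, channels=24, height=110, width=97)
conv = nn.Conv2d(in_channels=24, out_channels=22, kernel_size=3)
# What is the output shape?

Input shape: (30, 24, 110, 97)
Output shape: (30, 22, 108, 95)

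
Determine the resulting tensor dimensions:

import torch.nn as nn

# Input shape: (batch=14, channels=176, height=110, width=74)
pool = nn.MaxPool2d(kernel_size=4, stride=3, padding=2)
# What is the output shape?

Input shape: (14, 176, 110, 74)
Output shape: (14, 176, 37, 25)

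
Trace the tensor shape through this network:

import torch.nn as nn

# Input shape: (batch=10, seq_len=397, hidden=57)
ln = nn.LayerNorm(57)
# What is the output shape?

Input shape: (10, 397, 57)
Output shape: (10, 397, 57)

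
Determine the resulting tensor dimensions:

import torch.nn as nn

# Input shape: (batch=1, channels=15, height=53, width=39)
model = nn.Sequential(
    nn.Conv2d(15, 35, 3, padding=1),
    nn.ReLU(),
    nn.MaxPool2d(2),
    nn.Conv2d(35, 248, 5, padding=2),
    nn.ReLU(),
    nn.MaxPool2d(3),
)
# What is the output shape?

Input shape: (1, 15, 53, 39)
  -> after first Conv2d: (1, 35, 53, 39)
  -> after first MaxPool2d: (1, 35, 26, 19)
  -> after second Conv2d: (1, 248, 26, 19)
Output shape: (1, 248, 8, 6)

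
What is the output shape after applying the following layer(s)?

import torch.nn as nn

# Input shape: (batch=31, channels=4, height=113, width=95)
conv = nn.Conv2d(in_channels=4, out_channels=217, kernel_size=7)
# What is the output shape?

Input shape: (31, 4, 113, 95)
Output shape: (31, 217, 107, 89)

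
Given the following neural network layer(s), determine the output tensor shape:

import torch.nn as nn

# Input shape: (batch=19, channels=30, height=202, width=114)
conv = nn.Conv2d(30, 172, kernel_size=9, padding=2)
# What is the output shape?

Input shape: (19, 30, 202, 114)
Output shape: (19, 172, 198, 110)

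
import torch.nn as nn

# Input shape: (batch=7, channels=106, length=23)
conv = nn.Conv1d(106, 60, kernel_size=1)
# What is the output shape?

Input shape: (7, 106, 23)
Output shape: (7, 60, 23)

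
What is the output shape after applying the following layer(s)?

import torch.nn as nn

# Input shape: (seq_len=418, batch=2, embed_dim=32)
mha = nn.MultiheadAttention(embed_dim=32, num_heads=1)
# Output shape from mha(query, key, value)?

Input shape: (418, 2, 32)
Output shape: (418, 2, 32)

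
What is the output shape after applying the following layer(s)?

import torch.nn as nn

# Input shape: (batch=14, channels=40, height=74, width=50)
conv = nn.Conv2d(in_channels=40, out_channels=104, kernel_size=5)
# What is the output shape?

Input shape: (14, 40, 74, 50)
Output shape: (14, 104, 70, 46)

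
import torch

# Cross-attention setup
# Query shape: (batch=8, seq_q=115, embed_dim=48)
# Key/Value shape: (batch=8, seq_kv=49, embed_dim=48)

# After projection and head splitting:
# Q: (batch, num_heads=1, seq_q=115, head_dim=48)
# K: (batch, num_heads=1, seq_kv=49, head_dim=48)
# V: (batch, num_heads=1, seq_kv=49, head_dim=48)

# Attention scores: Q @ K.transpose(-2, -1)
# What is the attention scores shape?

Input shape: (8, 115, 48)
Output shape: (8, 1, 115, 49)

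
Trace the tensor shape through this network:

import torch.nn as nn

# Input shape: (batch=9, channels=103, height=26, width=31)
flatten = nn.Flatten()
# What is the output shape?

Input shape: (9, 103, 26, 31)
Output shape: (9, 83018)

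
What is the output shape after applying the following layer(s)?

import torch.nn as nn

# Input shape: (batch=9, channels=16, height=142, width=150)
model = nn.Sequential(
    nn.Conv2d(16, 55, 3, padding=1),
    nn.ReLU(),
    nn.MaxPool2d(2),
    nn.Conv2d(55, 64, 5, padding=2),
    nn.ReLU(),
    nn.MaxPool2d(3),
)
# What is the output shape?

Input shape: (9, 16, 142, 150)
  -> after first Conv2d: (9, 55, 142, 150)
  -> after first MaxPool2d: (9, 55, 71, 75)
  -> after second Conv2d: (9, 64, 71, 75)
Output shape: (9, 64, 23, 25)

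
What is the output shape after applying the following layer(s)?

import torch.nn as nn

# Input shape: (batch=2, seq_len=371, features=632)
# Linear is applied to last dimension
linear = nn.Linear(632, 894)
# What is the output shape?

Input shape: (2, 371, 632)
Output shape: (2, 371, 894)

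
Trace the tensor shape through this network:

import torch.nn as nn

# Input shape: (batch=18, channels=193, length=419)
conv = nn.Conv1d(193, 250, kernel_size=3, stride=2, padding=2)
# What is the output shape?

Input shape: (18, 193, 419)
Output shape: (18, 250, 211)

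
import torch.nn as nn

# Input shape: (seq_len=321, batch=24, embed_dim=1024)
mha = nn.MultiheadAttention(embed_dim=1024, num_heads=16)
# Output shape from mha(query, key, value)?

Input shape: (321, 24, 1024)
Output shape: (321, 24, 1024)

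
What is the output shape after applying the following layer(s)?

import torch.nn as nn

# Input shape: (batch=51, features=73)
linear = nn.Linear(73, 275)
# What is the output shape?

Input shape: (51, 73)
Output shape: (51, 275)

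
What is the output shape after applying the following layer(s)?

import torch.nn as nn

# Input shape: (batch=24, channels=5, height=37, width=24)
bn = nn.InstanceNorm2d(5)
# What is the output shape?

Input shape: (24, 5, 37, 24)
Output shape: (24, 5, 37, 24)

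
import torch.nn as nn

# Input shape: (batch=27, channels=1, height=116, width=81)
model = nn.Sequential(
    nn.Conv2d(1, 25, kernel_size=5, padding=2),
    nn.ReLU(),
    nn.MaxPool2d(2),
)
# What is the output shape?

Input shape: (27, 1, 116, 81)
  -> after Conv2d: (27, 25, 116, 81)
  -> after ReLU: (27, 25, 116, 81)
Output shape: (27, 25, 58, 40)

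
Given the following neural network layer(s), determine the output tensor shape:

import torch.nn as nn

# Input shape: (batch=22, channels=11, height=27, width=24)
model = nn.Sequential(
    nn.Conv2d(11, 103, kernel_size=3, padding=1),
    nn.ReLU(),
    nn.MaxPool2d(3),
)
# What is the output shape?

Input shape: (22, 11, 27, 24)
  -> after Conv2d: (22, 103, 27, 24)
  -> after ReLU: (22, 103, 27, 24)
Output shape: (22, 103, 9, 8)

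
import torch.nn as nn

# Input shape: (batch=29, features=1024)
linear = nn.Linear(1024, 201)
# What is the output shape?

Input shape: (29, 1024)
Output shape: (29, 201)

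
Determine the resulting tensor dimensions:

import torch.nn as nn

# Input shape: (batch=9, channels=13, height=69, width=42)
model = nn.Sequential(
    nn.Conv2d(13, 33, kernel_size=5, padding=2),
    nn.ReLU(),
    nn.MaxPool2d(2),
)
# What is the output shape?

Input shape: (9, 13, 69, 42)
  -> after Conv2d: (9, 33, 69, 42)
  -> after ReLU: (9, 33, 69, 42)
Output shape: (9, 33, 34, 21)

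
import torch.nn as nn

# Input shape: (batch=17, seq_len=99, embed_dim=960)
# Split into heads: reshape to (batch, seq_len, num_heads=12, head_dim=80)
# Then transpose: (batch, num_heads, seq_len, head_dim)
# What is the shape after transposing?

Input shape: (17, 99, 960)
  -> after reshape: (17, 99, 12, 80)
Output shape: (17, 12, 99, 80)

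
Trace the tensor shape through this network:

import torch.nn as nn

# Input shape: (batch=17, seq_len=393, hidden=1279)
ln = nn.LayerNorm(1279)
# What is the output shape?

Input shape: (17, 393, 1279)
Output shape: (17, 393, 1279)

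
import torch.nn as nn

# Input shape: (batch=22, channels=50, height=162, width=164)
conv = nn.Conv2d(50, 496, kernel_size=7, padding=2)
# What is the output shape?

Input shape: (22, 50, 162, 164)
Output shape: (22, 496, 160, 162)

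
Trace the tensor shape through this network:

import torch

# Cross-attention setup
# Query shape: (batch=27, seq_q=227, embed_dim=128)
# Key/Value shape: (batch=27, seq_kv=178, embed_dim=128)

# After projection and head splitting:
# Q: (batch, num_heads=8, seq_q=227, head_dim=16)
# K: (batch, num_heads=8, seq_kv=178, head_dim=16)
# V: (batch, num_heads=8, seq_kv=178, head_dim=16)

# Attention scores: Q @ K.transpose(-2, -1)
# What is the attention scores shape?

Input shape: (27, 227, 128)
Output shape: (27, 8, 227, 178)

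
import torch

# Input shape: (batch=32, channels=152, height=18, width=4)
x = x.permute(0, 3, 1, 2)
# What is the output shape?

Input shape: (32, 152, 18, 4)
Output shape: (32, 4, 152, 18)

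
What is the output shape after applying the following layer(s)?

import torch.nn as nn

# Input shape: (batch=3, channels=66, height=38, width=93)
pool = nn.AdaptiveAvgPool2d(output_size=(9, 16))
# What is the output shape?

Input shape: (3, 66, 38, 93)
Output shape: (3, 66, 9, 16)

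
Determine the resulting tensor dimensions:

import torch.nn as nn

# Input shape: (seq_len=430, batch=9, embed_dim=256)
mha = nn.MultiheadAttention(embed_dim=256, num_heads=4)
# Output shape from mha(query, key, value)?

Input shape: (430, 9, 256)
Output shape: (430, 9, 256)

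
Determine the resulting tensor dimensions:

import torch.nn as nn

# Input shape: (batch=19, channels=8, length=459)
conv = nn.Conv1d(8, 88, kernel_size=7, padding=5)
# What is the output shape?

Input shape: (19, 8, 459)
Output shape: (19, 88, 463)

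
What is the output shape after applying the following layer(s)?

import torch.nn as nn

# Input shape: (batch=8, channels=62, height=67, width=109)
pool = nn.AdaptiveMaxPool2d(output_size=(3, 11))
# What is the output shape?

Input shape: (8, 62, 67, 109)
Output shape: (8, 62, 3, 11)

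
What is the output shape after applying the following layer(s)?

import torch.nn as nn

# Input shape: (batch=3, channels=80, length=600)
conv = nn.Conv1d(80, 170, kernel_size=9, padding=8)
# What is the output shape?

Input shape: (3, 80, 600)
Output shape: (3, 170, 608)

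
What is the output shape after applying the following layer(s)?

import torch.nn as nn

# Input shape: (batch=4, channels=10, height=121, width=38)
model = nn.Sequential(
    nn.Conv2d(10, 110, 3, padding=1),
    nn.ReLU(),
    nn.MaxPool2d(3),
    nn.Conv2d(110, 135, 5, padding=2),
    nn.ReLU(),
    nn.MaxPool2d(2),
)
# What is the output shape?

Input shape: (4, 10, 121, 38)
  -> after first Conv2d: (4, 110, 121, 38)
  -> after first MaxPool2d: (4, 110, 40, 12)
  -> after second Conv2d: (4, 135, 40, 12)
Output shape: (4, 135, 20, 6)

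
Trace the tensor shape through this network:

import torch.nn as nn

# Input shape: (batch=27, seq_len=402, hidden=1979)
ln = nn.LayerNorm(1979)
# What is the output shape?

Input shape: (27, 402, 1979)
Output shape: (27, 402, 1979)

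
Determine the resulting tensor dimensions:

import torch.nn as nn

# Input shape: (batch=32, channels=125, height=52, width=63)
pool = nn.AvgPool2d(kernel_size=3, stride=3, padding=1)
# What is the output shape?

Input shape: (32, 125, 52, 63)
Output shape: (32, 125, 18, 21)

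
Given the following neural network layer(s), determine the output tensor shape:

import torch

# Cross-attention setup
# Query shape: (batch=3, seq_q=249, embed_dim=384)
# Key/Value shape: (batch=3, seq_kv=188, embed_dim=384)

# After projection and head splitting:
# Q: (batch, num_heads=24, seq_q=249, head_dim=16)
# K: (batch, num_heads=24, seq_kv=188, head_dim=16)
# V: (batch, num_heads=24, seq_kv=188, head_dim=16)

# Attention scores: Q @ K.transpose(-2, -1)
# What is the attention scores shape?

Input shape: (3, 249, 384)
Output shape: (3, 24, 249, 188)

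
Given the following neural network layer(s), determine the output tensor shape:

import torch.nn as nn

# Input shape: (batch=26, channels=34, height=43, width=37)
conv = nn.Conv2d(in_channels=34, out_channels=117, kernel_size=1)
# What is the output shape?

Input shape: (26, 34, 43, 37)
Output shape: (26, 117, 43, 37)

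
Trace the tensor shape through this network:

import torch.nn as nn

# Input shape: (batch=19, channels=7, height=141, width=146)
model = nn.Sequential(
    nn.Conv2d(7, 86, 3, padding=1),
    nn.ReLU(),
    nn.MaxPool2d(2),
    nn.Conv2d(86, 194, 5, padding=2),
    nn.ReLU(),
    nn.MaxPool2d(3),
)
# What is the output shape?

Input shape: (19, 7, 141, 146)
  -> after first Conv2d: (19, 86, 141, 146)
  -> after first MaxPool2d: (19, 86, 70, 73)
  -> after second Conv2d: (19, 194, 70, 73)
Output shape: (19, 194, 23, 24)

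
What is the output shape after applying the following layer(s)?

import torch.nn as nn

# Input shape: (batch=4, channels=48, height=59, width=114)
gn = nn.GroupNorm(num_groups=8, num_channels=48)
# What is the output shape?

Input shape: (4, 48, 59, 114)
Output shape: (4, 48, 59, 114)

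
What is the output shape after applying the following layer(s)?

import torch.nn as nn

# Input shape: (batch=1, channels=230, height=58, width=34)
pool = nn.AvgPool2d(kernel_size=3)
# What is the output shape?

Input shape: (1, 230, 58, 34)
Output shape: (1, 230, 19, 11)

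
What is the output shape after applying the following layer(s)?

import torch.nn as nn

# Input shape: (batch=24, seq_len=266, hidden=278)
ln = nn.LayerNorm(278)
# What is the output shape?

Input shape: (24, 266, 278)
Output shape: (24, 266, 278)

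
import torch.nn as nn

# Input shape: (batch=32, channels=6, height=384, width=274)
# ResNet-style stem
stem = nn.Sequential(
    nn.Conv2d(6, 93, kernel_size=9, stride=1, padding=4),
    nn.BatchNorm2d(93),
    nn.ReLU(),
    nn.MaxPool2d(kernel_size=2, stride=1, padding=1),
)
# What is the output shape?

Input shape: (32, 6, 384, 274)
  -> after Conv2d 9x9 stride=1: (32, 93, 384, 274)
Output shape: (32, 93, 385, 275)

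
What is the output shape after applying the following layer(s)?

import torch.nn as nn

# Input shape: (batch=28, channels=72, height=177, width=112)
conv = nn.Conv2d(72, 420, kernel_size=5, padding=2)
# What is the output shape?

Input shape: (28, 72, 177, 112)
Output shape: (28, 420, 177, 112)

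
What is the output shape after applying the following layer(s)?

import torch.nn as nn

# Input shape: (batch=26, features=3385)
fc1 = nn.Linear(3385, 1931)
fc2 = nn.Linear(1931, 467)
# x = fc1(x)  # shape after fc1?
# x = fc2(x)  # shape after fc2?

Input shape: (26, 3385)
  -> after fc1: (26, 1931)
Output shape: (26, 467)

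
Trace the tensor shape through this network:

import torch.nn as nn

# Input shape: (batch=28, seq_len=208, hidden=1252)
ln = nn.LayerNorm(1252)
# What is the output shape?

Input shape: (28, 208, 1252)
Output shape: (28, 208, 1252)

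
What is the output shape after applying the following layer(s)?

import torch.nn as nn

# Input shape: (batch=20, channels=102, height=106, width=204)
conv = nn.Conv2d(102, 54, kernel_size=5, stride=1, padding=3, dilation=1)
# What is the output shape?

Input shape: (20, 102, 106, 204)
Output shape: (20, 54, 108, 206)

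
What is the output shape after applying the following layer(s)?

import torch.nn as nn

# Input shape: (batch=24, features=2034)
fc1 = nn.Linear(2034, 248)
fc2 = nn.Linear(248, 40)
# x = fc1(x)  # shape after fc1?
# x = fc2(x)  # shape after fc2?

Input shape: (24, 2034)
  -> after fc1: (24, 248)
Output shape: (24, 40)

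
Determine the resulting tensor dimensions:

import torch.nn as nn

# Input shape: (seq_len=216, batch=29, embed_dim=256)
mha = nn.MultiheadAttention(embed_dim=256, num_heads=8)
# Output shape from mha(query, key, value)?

Input shape: (216, 29, 256)
Output shape: (216, 29, 256)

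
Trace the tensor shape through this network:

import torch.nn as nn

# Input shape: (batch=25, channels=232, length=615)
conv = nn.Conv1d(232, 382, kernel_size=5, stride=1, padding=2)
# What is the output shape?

Input shape: (25, 232, 615)
Output shape: (25, 382, 615)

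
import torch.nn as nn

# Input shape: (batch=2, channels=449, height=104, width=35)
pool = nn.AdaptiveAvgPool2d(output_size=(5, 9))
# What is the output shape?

Input shape: (2, 449, 104, 35)
Output shape: (2, 449, 5, 9)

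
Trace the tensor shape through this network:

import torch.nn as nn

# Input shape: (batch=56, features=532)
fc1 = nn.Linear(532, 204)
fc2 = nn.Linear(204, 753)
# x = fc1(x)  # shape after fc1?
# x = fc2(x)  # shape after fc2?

Input shape: (56, 532)
  -> after fc1: (56, 204)
Output shape: (56, 753)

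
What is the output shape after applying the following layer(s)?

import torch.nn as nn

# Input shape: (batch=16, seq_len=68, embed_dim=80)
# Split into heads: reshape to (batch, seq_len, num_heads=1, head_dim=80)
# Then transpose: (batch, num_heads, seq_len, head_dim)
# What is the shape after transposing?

Input shape: (16, 68, 80)
  -> after reshape: (16, 68, 1, 80)
Output shape: (16, 1, 68, 80)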